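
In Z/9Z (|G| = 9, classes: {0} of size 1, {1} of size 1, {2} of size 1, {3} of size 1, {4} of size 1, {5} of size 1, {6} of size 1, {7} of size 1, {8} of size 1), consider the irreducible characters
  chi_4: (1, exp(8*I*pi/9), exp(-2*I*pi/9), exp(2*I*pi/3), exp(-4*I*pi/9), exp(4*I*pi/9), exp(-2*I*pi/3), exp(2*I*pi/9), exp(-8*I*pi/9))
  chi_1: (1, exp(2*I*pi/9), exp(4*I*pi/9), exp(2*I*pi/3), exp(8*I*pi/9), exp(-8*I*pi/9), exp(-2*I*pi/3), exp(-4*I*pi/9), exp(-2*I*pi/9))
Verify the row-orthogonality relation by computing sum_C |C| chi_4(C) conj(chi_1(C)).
Sum = 0; so <chi_4, chi_1> = 0 (distinct irreducibles are orthogonal).

Proof sketch: Compute term by term over conjugacy classes (|C| * chi_4(C) * conj(chi_1(C))):
  1*(1)*conj(1) + 1*(exp(8*I*pi/9))*conj(exp(2*I*pi/9)) + 1*(exp(-2*I*pi/9))*conj(exp(4*I*pi/9)) + 1*(exp(2*I*pi/3))*conj(exp(2*I*pi/3)) + 1*(exp(-4*I*pi/9))*conj(exp(8*I*pi/9)) + 1*(exp(4*I*pi/9))*conj(exp(-8*I*pi/9)) + 1*(exp(-2*I*pi/3))*conj(exp(-2*I*pi/3)) + 1*(exp(2*I*pi/9))*conj(exp(-4*I*pi/9)) + 1*(exp(-8*I*pi/9))*conj(exp(-2*I*pi/9))
  = (1) + (exp(2*I*pi/3)) + (exp(-2*I*pi/3)) + (1) + (exp(2*I*pi/3)) + (exp(-2*I*pi/3)) + (1) + (exp(2*I*pi/3)) + (exp(-2*I*pi/3))
  = 0.
(Exp terms are combined using exp(i*s)*conj(exp(i*t)) = exp(i*(s-t)), and sums of them are collapsed using the identity that for every m > 1 the m distinct m-th roots of unity sum to 0, e.g. 1 + exp(2*I*pi/3) + exp(-2*I*pi/3) = 0.)
Dividing by |G| = 9 gives 0/9 = 0, matching the row-orthogonality relation <chi_4, chi_1> = [chi_4 = chi_1].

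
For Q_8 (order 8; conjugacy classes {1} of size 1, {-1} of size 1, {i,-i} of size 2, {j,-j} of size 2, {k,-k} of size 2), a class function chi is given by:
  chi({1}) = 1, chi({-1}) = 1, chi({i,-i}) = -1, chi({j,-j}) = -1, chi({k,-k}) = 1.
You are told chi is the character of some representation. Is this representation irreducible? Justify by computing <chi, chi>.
Irreducible: <chi, chi> = 1.

Details: <chi, chi> = (1/|G|) sum_C |C| * |chi(C)|^2 = (1/8)[1*|1|^2 + 1*|1|^2 + 2*|-1|^2 + 2*|-1|^2 + 2*|1|^2]
  = (1/8)[(1) + (1) + (2) + (2) + (2)] = 8/8 = 1.
A character is irreducible iff <chi, chi> = 1, so this representation is irreducible.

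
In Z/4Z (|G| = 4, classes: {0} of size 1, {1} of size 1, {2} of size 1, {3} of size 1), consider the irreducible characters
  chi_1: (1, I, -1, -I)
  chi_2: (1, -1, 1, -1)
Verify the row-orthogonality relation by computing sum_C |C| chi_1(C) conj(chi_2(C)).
Sum = 0; so <chi_1, chi_2> = 0 (distinct irreducibles are orthogonal).

Why: Compute term by term over conjugacy classes (|C| * chi_1(C) * conj(chi_2(C))):
  1*(1)*conj(1) + 1*(I)*conj(-1) + 1*(-1)*conj(1) + 1*(-I)*conj(-1)
  = (1) + (-I) + (-1) + (I)
  = 0.
(Exp terms are combined using exp(i*s)*conj(exp(i*t)) = exp(i*(s-t)), and sums of them are collapsed using the identity that for every m > 1 the m distinct m-th roots of unity sum to 0, e.g. 1 + exp(2*I*pi/3) + exp(-2*I*pi/3) = 0.)
Dividing by |G| = 4 gives 0/4 = 0, matching the row-orthogonality relation <chi_1, chi_2> = [chi_1 = chi_2].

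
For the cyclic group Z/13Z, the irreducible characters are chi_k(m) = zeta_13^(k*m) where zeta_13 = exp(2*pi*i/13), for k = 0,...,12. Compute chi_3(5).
chi_3(5) = zeta_13^15 = exp(4*I*pi/13)

Justification: chi_3(5) = zeta_13^(3*5) = zeta_13^15. Since zeta_13^13 = 1, this equals zeta_13^2 = exp(2*pi*i*2/13) = exp(4*I*pi/13).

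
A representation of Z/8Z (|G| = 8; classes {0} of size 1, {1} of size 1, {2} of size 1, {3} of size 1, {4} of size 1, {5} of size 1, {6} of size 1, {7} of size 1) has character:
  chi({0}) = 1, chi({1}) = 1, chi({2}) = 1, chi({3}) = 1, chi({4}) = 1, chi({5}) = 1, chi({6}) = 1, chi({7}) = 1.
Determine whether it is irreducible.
Irreducible: <chi, chi> = 1.

Details: <chi, chi> = (1/|G|) sum_C |C| * |chi(C)|^2 = (1/8)[1*|1|^2 + 1*|1|^2 + 1*|1|^2 + 1*|1|^2 + 1*|1|^2 + 1*|1|^2 + 1*|1|^2 + 1*|1|^2]
  = (1/8)[(1) + (1) + (1) + (1) + (1) + (1) + (1) + (1)] = 8/8 = 1.
(Exp terms are combined using exp(i*s)*conj(exp(i*t)) = exp(i*(s-t)), and sums of them are collapsed using the identity that for every m > 1 the m distinct m-th roots of unity sum to 0, e.g. 1 + exp(2*I*pi/3) + exp(-2*I*pi/3) = 0.)
A character is irreducible iff <chi, chi> = 1, so this representation is irreducible.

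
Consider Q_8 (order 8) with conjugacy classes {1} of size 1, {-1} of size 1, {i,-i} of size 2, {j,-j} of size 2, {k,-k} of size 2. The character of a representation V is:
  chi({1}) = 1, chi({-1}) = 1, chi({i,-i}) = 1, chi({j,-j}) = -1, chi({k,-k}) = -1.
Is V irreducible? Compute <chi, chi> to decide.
Irreducible: <chi, chi> = 1.

Why: <chi, chi> = (1/|G|) sum_C |C| * |chi(C)|^2 = (1/8)[1*|1|^2 + 1*|1|^2 + 2*|1|^2 + 2*|-1|^2 + 2*|-1|^2]
  = (1/8)[(1) + (1) + (2) + (2) + (2)] = 8/8 = 1.
A character is irreducible iff <chi, chi> = 1, so this representation is irreducible.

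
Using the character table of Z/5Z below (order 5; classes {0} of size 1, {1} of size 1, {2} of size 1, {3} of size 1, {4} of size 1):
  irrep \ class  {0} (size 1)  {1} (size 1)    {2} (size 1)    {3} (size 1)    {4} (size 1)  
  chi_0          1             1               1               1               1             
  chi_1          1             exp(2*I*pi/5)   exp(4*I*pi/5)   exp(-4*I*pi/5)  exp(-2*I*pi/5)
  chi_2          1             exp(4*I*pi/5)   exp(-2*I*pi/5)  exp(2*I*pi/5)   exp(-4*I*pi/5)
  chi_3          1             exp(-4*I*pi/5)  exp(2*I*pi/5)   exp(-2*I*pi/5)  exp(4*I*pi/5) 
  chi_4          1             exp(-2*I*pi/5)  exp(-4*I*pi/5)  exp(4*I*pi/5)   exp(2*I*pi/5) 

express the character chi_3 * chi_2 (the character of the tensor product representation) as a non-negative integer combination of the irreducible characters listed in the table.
chi_3 tensor chi_2 = chi_0 (all other irreducibles have multiplicity 0).

Solution. The character of a tensor product is the pointwise product (chi_3 * chi_2)(C) = chi_3(C) * chi_2(C):
  {0}: (1)*(1), {1}: (exp(-4*I*pi/5))*(exp(4*I*pi/5)), {2}: (exp(2*I*pi/5))*(exp(-2*I*pi/5)), {3}: (exp(-2*I*pi/5))*(exp(2*I*pi/5)), {4}: (exp(4*I*pi/5))*(exp(-4*I*pi/5))
so (chi_3 * chi_2) takes values
  {0} -> 1, {1} -> 1, {2} -> 1, {3} -> 1, {4} -> 1.
Now take the inner product of this character with each irreducible chi from the table, <chi_3*chi_2, chi> = (1/5) sum_C |C| (chi_3*chi_2)(C) conj(chi(C)):
  <chi_3*chi_2, chi_0> = (1/5)[1*(1)*conj(1) + 1*(1)*conj(1) + 1*(1)*conj(1) + 1*(1)*conj(1) + 1*(1)*conj(1)]
      = (1/5)[(1) + (1) + (1) + (1) + (1)] = 5/5 = 1
  <chi_3*chi_2, chi_1> = (1/5)[1*(1)*conj(1) + 1*(1)*conj(exp(2*I*pi/5)) + 1*(1)*conj(exp(4*I*pi/5)) + 1*(1)*conj(exp(-4*I*pi/5)) + 1*(1)*conj(exp(-2*I*pi/5))]
      = (1/5)[(1) + (exp(-2*I*pi/5)) + (exp(-4*I*pi/5)) + (exp(4*I*pi/5)) + (exp(2*I*pi/5))] = 0/5 = 0
  <chi_3*chi_2, chi_2> = (1/5)[1*(1)*conj(1) + 1*(1)*conj(exp(4*I*pi/5)) + 1*(1)*conj(exp(-2*I*pi/5)) + 1*(1)*conj(exp(2*I*pi/5)) + 1*(1)*conj(exp(-4*I*pi/5))]
      = (1/5)[(1) + (exp(-4*I*pi/5)) + (exp(2*I*pi/5)) + (exp(-2*I*pi/5)) + (exp(4*I*pi/5))] = 0/5 = 0
  <chi_3*chi_2, chi_3> = (1/5)[1*(1)*conj(1) + 1*(1)*conj(exp(-4*I*pi/5)) + 1*(1)*conj(exp(2*I*pi/5)) + 1*(1)*conj(exp(-2*I*pi/5)) + 1*(1)*conj(exp(4*I*pi/5))]
      = (1/5)[(1) + (exp(4*I*pi/5)) + (exp(-2*I*pi/5)) + (exp(2*I*pi/5)) + (exp(-4*I*pi/5))] = 0/5 = 0
  <chi_3*chi_2, chi_4> = (1/5)[1*(1)*conj(1) + 1*(1)*conj(exp(-2*I*pi/5)) + 1*(1)*conj(exp(-4*I*pi/5)) + 1*(1)*conj(exp(4*I*pi/5)) + 1*(1)*conj(exp(2*I*pi/5))]
      = (1/5)[(1) + (exp(2*I*pi/5)) + (exp(4*I*pi/5)) + (exp(-4*I*pi/5)) + (exp(-2*I*pi/5))] = 0/5 = 0
(Exp terms are combined using exp(i*s)*conj(exp(i*t)) = exp(i*(s-t)), and sums of them are collapsed using the identity that for every m > 1 the m distinct m-th roots of unity sum to 0, e.g. 1 + exp(2*I*pi/3) + exp(-2*I*pi/3) = 0.)
Hence the multiplicities are chi_0: 1. Dimension check: dim(chi_3)*dim(chi_2) = 1*1 = 1 and sum (mult * dim) = 1*1 = 1.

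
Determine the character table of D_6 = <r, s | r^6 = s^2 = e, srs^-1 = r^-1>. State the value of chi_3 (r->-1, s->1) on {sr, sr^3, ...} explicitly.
Conjugacy classes: {e} of size 1, {r^3} of size 1, {r^1, r^5} of size 2, {r^2, r^4} of size 2, {s, sr^2, ...} of size 3, {sr, sr^3, ...} of size 3.
Character table:
  irrep \ class              {e} (size 1)  {r^3} (size 1)  {r^1, r^5} (size 2)  {r^2, r^4} (size 2)  {s, sr^2, ...} (size 3)  {sr, sr^3, ...} (size 3)
  chi_1 (triv)               1             1               1                    1                    1                        1                       
  chi_2 (sign: r->1, s->-1)  1             1               1                    1                    -1                       -1                      
  chi_3 (r->-1, s->1)        1             -1              -1                   1                    1                        -1                      
  chi_4 (r->-1, s->-1)       1             -1              -1                   1                    -1                       1                       
  chi_5 (2d, j=1)            2             -2              1                    -1                   0                        0                       
  chi_6 (2d, j=2)            2             2               -1                   -1                   0                        0                       

Spot check: chi_3 (r->-1, s->1) on {sr, sr^3, ...} = -1.

Why: D_6 has order 2*6 = 12 with 6 conjugacy classes, hence 6 irreducibles. Sum of squared dims 1 + 1 + 1 + 1 + 4 + 4 = 12 = |G|. Linear characters come from the abelianisation; the 2-dimensional irreps have character r^k -> 2*cos(2*pi*j*k/6), reflections -> 0.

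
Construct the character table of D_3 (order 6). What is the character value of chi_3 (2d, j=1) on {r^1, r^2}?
Conjugacy classes: {e} of size 1, {r^1, r^2} of size 2, {s, sr, ..., sr^2} of size 3.
Character table:
  irrep \ class              {e} (size 1)  {r^1, r^2} (size 2)  {s, sr, ..., sr^2} (size 3)
  chi_1 (triv)               1             1                    1                          
  chi_2 (sign: r->1, s->-1)  1             1                    -1                         
  chi_3 (2d, j=1)            2             -1                   0                          

Spot check: chi_3 (2d, j=1) on {r^1, r^2} = -1.

Solution. D_3 has order 2*3 = 6 with 3 conjugacy classes, hence 3 irreducibles. Sum of squared dims 1 + 1 + 4 = 6 = |G|. Linear characters come from the abelianisation; the 2-dimensional irreps have character r^k -> 2*cos(2*pi*j*k/3), reflections -> 0.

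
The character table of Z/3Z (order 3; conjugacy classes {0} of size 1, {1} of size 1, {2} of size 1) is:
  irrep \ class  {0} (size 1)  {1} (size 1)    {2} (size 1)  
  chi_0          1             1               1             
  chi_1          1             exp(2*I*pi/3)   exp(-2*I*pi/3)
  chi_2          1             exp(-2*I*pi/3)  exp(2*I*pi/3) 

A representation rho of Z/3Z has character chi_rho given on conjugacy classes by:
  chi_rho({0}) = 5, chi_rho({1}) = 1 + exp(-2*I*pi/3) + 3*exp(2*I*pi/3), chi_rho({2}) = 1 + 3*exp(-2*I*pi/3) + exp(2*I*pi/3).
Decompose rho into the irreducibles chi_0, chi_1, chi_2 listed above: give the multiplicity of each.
Multiplicities: chi_0: 1, chi_1: 3, chi_2: 1.

Use <chi_rho, chi> = (1/|G|) sum_C |C| * chi_rho(C) * conj(chi(C)) with |G| = 3 for each irreducible chi in the table:
  <chi_rho, chi_0> = (1/3)[1*(5)*conj(1) + 1*(1 + exp(-2*I*pi/3) + 3*exp(2*I*pi/3))*conj(1) + 1*(1 + 3*exp(-2*I*pi/3) + exp(2*I*pi/3))*conj(1)]
      = (1/3)[(5) + (1 + exp(-2*I*pi/3) + 3*exp(2*I*pi/3)) + (1 + 3*exp(-2*I*pi/3) + exp(2*I*pi/3))] = 3/3 = 1
  <chi_rho, chi_1> = (1/3)[1*(5)*conj(1) + 1*(1 + exp(-2*I*pi/3) + 3*exp(2*I*pi/3))*conj(exp(2*I*pi/3)) + 1*(1 + 3*exp(-2*I*pi/3) + exp(2*I*pi/3))*conj(exp(-2*I*pi/3))]
      = (1/3)[(5) + (2) + (2)] = 9/3 = 3
  <chi_rho, chi_2> = (1/3)[1*(5)*conj(1) + 1*(1 + exp(-2*I*pi/3) + 3*exp(2*I*pi/3))*conj(exp(-2*I*pi/3)) + 1*(1 + 3*exp(-2*I*pi/3) + exp(2*I*pi/3))*conj(exp(2*I*pi/3))]
      = (1/3)[(5) + (1 + 3*exp(-2*I*pi/3) + exp(2*I*pi/3)) + (1 + exp(-2*I*pi/3) + 3*exp(2*I*pi/3))] = 3/3 = 1
(Exp terms are combined using exp(i*s)*conj(exp(i*t)) = exp(i*(s-t)), and sums of them are collapsed using the identity that for every m > 1 the m distinct m-th roots of unity sum to 0, e.g. 1 + exp(2*I*pi/3) + exp(-2*I*pi/3) = 0.)
Dimension check: dim(rho) = sum (mult * dim) = 1*1 + 3*1 + 1*1 = 5 = chi_rho(e) = 5.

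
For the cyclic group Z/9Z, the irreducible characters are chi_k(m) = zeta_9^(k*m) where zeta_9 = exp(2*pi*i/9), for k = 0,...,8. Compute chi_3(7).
chi_3(7) = zeta_9^21 = exp(2*I*pi/3)

Solution. chi_3(7) = zeta_9^(3*7) = zeta_9^21. Since zeta_9^9 = 1, this equals zeta_9^3 = exp(2*pi*i*3/9) = exp(2*I*pi/3).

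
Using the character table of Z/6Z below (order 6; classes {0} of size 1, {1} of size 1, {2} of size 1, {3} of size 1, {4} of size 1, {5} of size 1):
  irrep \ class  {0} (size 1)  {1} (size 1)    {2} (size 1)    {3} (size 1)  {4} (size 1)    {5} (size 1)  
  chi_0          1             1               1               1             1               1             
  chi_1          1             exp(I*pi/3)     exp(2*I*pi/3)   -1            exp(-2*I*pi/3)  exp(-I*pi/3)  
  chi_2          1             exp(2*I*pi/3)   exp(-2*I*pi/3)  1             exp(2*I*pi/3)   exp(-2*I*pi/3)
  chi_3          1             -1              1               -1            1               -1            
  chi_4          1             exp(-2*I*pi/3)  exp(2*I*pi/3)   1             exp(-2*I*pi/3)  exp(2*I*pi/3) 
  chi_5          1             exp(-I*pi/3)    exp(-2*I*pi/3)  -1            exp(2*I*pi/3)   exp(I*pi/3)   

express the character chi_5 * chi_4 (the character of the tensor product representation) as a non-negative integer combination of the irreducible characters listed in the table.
chi_5 tensor chi_4 = chi_3 (all other irreducibles have multiplicity 0).

Details: The character of a tensor product is the pointwise product (chi_5 * chi_4)(C) = chi_5(C) * chi_4(C):
  {0}: (1)*(1), {1}: (exp(-I*pi/3))*(exp(-2*I*pi/3)), {2}: (exp(-2*I*pi/3))*(exp(2*I*pi/3)), {3}: (-1)*(1), {4}: (exp(2*I*pi/3))*(exp(-2*I*pi/3)), {5}: (exp(I*pi/3))*(exp(2*I*pi/3))
so (chi_5 * chi_4) takes values
  {0} -> 1, {1} -> -1, {2} -> 1, {3} -> -1, {4} -> 1, {5} -> -1.
Now take the inner product of this character with each irreducible chi from the table, <chi_5*chi_4, chi> = (1/6) sum_C |C| (chi_5*chi_4)(C) conj(chi(C)):
  <chi_5*chi_4, chi_0> = (1/6)[1*(1)*conj(1) + 1*(-1)*conj(1) + 1*(1)*conj(1) + 1*(-1)*conj(1) + 1*(1)*conj(1) + 1*(-1)*conj(1)]
      = (1/6)[(1) + (-1) + (1) + (-1) + (1) + (-1)] = 0/6 = 0
  <chi_5*chi_4, chi_1> = (1/6)[1*(1)*conj(1) + 1*(-1)*conj(exp(I*pi/3)) + 1*(1)*conj(exp(2*I*pi/3)) + 1*(-1)*conj(-1) + 1*(1)*conj(exp(-2*I*pi/3)) + 1*(-1)*conj(exp(-I*pi/3))]
      = (1/6)[(1) + (-exp(-I*pi/3)) + (exp(-2*I*pi/3)) + (1) + (exp(2*I*pi/3)) + (-exp(I*pi/3))] = 0/6 = 0
  <chi_5*chi_4, chi_2> = (1/6)[1*(1)*conj(1) + 1*(-1)*conj(exp(2*I*pi/3)) + 1*(1)*conj(exp(-2*I*pi/3)) + 1*(-1)*conj(1) + 1*(1)*conj(exp(2*I*pi/3)) + 1*(-1)*conj(exp(-2*I*pi/3))]
      = (1/6)[(1) + (-exp(-2*I*pi/3)) + (exp(2*I*pi/3)) + (-1) + (exp(-2*I*pi/3)) + (-exp(2*I*pi/3))] = 0/6 = 0
  <chi_5*chi_4, chi_3> = (1/6)[1*(1)*conj(1) + 1*(-1)*conj(-1) + 1*(1)*conj(1) + 1*(-1)*conj(-1) + 1*(1)*conj(1) + 1*(-1)*conj(-1)]
      = (1/6)[(1) + (1) + (1) + (1) + (1) + (1)] = 6/6 = 1
  <chi_5*chi_4, chi_4> = (1/6)[1*(1)*conj(1) + 1*(-1)*conj(exp(-2*I*pi/3)) + 1*(1)*conj(exp(2*I*pi/3)) + 1*(-1)*conj(1) + 1*(1)*conj(exp(-2*I*pi/3)) + 1*(-1)*conj(exp(2*I*pi/3))]
      = (1/6)[(1) + (-exp(2*I*pi/3)) + (exp(-2*I*pi/3)) + (-1) + (exp(2*I*pi/3)) + (-exp(-2*I*pi/3))] = 0/6 = 0
  <chi_5*chi_4, chi_5> = (1/6)[1*(1)*conj(1) + 1*(-1)*conj(exp(-I*pi/3)) + 1*(1)*conj(exp(-2*I*pi/3)) + 1*(-1)*conj(-1) + 1*(1)*conj(exp(2*I*pi/3)) + 1*(-1)*conj(exp(I*pi/3))]
      = (1/6)[(1) + (-exp(I*pi/3)) + (exp(2*I*pi/3)) + (1) + (exp(-2*I*pi/3)) + (-exp(-I*pi/3))] = 0/6 = 0
(Exp terms are combined using exp(i*s)*conj(exp(i*t)) = exp(i*(s-t)), and sums of them are collapsed using the identity that for every m > 1 the m distinct m-th roots of unity sum to 0, e.g. 1 + exp(2*I*pi/3) + exp(-2*I*pi/3) = 0.)
Hence the multiplicities are chi_3: 1. Dimension check: dim(chi_5)*dim(chi_4) = 1*1 = 1 and sum (mult * dim) = 1*1 = 1.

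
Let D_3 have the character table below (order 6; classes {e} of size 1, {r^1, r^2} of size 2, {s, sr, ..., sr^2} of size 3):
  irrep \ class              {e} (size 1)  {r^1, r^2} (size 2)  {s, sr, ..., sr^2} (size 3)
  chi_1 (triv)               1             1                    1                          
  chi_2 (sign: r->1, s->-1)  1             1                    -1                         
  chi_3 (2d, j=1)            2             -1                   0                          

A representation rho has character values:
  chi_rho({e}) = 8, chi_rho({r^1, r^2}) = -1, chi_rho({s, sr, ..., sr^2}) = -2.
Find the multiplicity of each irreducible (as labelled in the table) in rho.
Multiplicities: chi_1: 0, chi_2: 2, chi_3: 3.

Reasoning: Use <chi_rho, chi> = (1/|G|) sum_C |C| * chi_rho(C) * conj(chi(C)) with |G| = 6 for each irreducible chi in the table:
  <chi_rho, chi_1> = (1/6)[1*(8)*conj(1) + 2*(-1)*conj(1) + 3*(-2)*conj(1)]
      = (1/6)[(8) + (-2) + (-6)] = 0/6 = 0
  <chi_rho, chi_2> = (1/6)[1*(8)*conj(1) + 2*(-1)*conj(1) + 3*(-2)*conj(-1)]
      = (1/6)[(8) + (-2) + (6)] = 12/6 = 2
  <chi_rho, chi_3> = (1/6)[1*(8)*conj(2) + 2*(-1)*conj(-1) + 3*(-2)*conj(0)]
      = (1/6)[(16) + (2) + (0)] = 18/6 = 3
Dimension check: dim(rho) = sum (mult * dim) = 0*1 + 2*1 + 3*2 = 8 = chi_rho(e) = 8.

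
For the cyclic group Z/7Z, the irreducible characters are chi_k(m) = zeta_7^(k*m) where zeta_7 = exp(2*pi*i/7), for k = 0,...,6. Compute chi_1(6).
chi_1(6) = zeta_7^6 = exp(-2*I*pi/7)

Details: chi_1(6) = zeta_7^(1*6) = zeta_7^6. Since zeta_7^7 = 1, this equals zeta_7^6 = exp(2*pi*i*6/7) = exp(-2*I*pi/7).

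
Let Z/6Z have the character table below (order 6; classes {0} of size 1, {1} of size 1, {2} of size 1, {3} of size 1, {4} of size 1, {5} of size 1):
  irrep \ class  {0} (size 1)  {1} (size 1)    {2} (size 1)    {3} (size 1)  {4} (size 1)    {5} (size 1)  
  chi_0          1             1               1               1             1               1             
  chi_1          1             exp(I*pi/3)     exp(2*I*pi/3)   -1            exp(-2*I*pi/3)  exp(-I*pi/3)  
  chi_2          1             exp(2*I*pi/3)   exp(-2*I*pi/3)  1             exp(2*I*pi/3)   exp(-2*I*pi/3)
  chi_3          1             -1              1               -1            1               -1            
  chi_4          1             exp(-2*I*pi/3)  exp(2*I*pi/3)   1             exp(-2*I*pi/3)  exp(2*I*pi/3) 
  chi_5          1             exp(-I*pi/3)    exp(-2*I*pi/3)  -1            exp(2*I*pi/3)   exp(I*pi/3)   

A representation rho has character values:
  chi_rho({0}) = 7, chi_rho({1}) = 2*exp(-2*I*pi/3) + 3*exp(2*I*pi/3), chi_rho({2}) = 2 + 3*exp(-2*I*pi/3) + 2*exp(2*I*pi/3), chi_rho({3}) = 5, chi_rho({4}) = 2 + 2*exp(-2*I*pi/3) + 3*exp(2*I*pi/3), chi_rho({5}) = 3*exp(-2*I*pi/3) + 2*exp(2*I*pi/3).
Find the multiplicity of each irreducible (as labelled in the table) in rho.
Multiplicities: chi_0: 1, chi_1: 0, chi_2: 3, chi_3: 1, chi_4: 2, chi_5: 0.

Proof sketch: Use <chi_rho, chi> = (1/|G|) sum_C |C| * chi_rho(C) * conj(chi(C)) with |G| = 6 for each irreducible chi in the table:
  <chi_rho, chi_0> = (1/6)[1*(7)*conj(1) + 1*(2*exp(-2*I*pi/3) + 3*exp(2*I*pi/3))*conj(1) + 1*(2 + 3*exp(-2*I*pi/3) + 2*exp(2*I*pi/3))*conj(1) + 1*(5)*conj(1) + 1*(2 + 2*exp(-2*I*pi/3) + 3*exp(2*I*pi/3))*conj(1) + 1*(3*exp(-2*I*pi/3) + 2*exp(2*I*pi/3))*conj(1)]
      = (1/6)[(7) + (2*exp(-2*I*pi/3) + 3*exp(2*I*pi/3)) + (2 + 3*exp(-2*I*pi/3) + 2*exp(2*I*pi/3)) + (5) + (2 + 2*exp(-2*I*pi/3) + 3*exp(2*I*pi/3)) + (3*exp(-2*I*pi/3) + 2*exp(2*I*pi/3))] = 6/6 = 1
  <chi_rho, chi_1> = (1/6)[1*(7)*conj(1) + 1*(2*exp(-2*I*pi/3) + 3*exp(2*I*pi/3))*conj(exp(I*pi/3)) + 1*(2 + 3*exp(-2*I*pi/3) + 2*exp(2*I*pi/3))*conj(exp(2*I*pi/3)) + 1*(5)*conj(-1) + 1*(2 + 2*exp(-2*I*pi/3) + 3*exp(2*I*pi/3))*conj(exp(-2*I*pi/3)) + 1*(3*exp(-2*I*pi/3) + 2*exp(2*I*pi/3))*conj(exp(-I*pi/3))]
      = (1/6)[(7) + (-2 + 3*exp(I*pi/3)) + (2 + 2*exp(-2*I*pi/3) + 3*exp(2*I*pi/3)) + (-5) + (2 + 3*exp(-2*I*pi/3) + 2*exp(2*I*pi/3)) + (-2 + 3*exp(-I*pi/3))] = 0/6 = 0
  <chi_rho, chi_2> = (1/6)[1*(7)*conj(1) + 1*(2*exp(-2*I*pi/3) + 3*exp(2*I*pi/3))*conj(exp(2*I*pi/3)) + 1*(2 + 3*exp(-2*I*pi/3) + 2*exp(2*I*pi/3))*conj(exp(-2*I*pi/3)) + 1*(5)*conj(1) + 1*(2 + 2*exp(-2*I*pi/3) + 3*exp(2*I*pi/3))*conj(exp(2*I*pi/3)) + 1*(3*exp(-2*I*pi/3) + 2*exp(2*I*pi/3))*conj(exp(-2*I*pi/3))]
      = (1/6)[(7) + (3 + 2*exp(2*I*pi/3)) + (1) + (5) + (1) + (3 + 2*exp(-2*I*pi/3))] = 18/6 = 3
  <chi_rho, chi_3> = (1/6)[1*(7)*conj(1) + 1*(2*exp(-2*I*pi/3) + 3*exp(2*I*pi/3))*conj(-1) + 1*(2 + 3*exp(-2*I*pi/3) + 2*exp(2*I*pi/3))*conj(1) + 1*(5)*conj(-1) + 1*(2 + 2*exp(-2*I*pi/3) + 3*exp(2*I*pi/3))*conj(1) + 1*(3*exp(-2*I*pi/3) + 2*exp(2*I*pi/3))*conj(-1)]
      = (1/6)[(7) + (-3*exp(2*I*pi/3) - 2*exp(-2*I*pi/3)) + (2 + 3*exp(-2*I*pi/3) + 2*exp(2*I*pi/3)) + (-5) + (2 + 2*exp(-2*I*pi/3) + 3*exp(2*I*pi/3)) + (-2*exp(2*I*pi/3) - 3*exp(-2*I*pi/3))] = 6/6 = 1
  <chi_rho, chi_4> = (1/6)[1*(7)*conj(1) + 1*(2*exp(-2*I*pi/3) + 3*exp(2*I*pi/3))*conj(exp(-2*I*pi/3)) + 1*(2 + 3*exp(-2*I*pi/3) + 2*exp(2*I*pi/3))*conj(exp(2*I*pi/3)) + 1*(5)*conj(1) + 1*(2 + 2*exp(-2*I*pi/3) + 3*exp(2*I*pi/3))*conj(exp(-2*I*pi/3)) + 1*(3*exp(-2*I*pi/3) + 2*exp(2*I*pi/3))*conj(exp(2*I*pi/3))]
      = (1/6)[(7) + (2 + 3*exp(-2*I*pi/3)) + (2 + 2*exp(-2*I*pi/3) + 3*exp(2*I*pi/3)) + (5) + (2 + 3*exp(-2*I*pi/3) + 2*exp(2*I*pi/3)) + (2 + 3*exp(2*I*pi/3))] = 12/6 = 2
  <chi_rho, chi_5> = (1/6)[1*(7)*conj(1) + 1*(2*exp(-2*I*pi/3) + 3*exp(2*I*pi/3))*conj(exp(-I*pi/3)) + 1*(2 + 3*exp(-2*I*pi/3) + 2*exp(2*I*pi/3))*conj(exp(-2*I*pi/3)) + 1*(5)*conj(-1) + 1*(2 + 2*exp(-2*I*pi/3) + 3*exp(2*I*pi/3))*conj(exp(2*I*pi/3)) + 1*(3*exp(-2*I*pi/3) + 2*exp(2*I*pi/3))*conj(exp(I*pi/3))]
      = (1/6)[(7) + (-3 + 2*exp(-I*pi/3)) + (1) + (-5) + (1) + (-3 + 2*exp(I*pi/3))] = 0/6 = 0
(Exp terms are combined using exp(i*s)*conj(exp(i*t)) = exp(i*(s-t)), and sums of them are collapsed using the identity that for every m > 1 the m distinct m-th roots of unity sum to 0, e.g. 1 + exp(2*I*pi/3) + exp(-2*I*pi/3) = 0.)
Dimension check: dim(rho) = sum (mult * dim) = 1*1 + 0*1 + 3*1 + 1*1 + 2*1 + 0*1 = 7 = chi_rho(e) = 7.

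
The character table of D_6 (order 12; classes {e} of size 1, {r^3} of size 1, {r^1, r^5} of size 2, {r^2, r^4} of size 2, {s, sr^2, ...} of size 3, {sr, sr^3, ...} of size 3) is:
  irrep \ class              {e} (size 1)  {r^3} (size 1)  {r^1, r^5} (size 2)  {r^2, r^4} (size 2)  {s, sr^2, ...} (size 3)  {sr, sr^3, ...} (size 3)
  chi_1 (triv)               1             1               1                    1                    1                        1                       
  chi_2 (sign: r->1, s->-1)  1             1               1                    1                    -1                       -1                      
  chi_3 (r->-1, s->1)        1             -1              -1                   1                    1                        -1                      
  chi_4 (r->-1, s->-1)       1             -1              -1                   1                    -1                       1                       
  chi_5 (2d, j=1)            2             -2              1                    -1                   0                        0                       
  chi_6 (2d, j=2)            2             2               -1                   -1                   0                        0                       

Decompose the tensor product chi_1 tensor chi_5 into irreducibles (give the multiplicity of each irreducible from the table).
chi_1 tensor chi_5 = chi_5 (all other irreducibles have multiplicity 0).

Justification: The character of a tensor product is the pointwise product (chi_1 * chi_5)(C) = chi_1(C) * chi_5(C):
  {e}: (1)*(2), {r^3}: (1)*(-2), {r^1, r^5}: (1)*(1), {r^2, r^4}: (1)*(-1), {s, sr^2, ...}: (1)*(0), {sr, sr^3, ...}: (1)*(0)
so (chi_1 * chi_5) takes values
  {e} -> 2, {r^3} -> -2, {r^1, r^5} -> 1, {r^2, r^4} -> -1, {s, sr^2, ...} -> 0, {sr, sr^3, ...} -> 0.
Now take the inner product of this character with each irreducible chi from the table, <chi_1*chi_5, chi> = (1/12) sum_C |C| (chi_1*chi_5)(C) conj(chi(C)):
  <chi_1*chi_5, chi_1> = (1/12)[1*(2)*conj(1) + 1*(-2)*conj(1) + 2*(1)*conj(1) + 2*(-1)*conj(1) + 3*(0)*conj(1) + 3*(0)*conj(1)]
      = (1/12)[(2) + (-2) + (2) + (-2) + (0) + (0)] = 0/12 = 0
  <chi_1*chi_5, chi_2> = (1/12)[1*(2)*conj(1) + 1*(-2)*conj(1) + 2*(1)*conj(1) + 2*(-1)*conj(1) + 3*(0)*conj(-1) + 3*(0)*conj(-1)]
      = (1/12)[(2) + (-2) + (2) + (-2) + (0) + (0)] = 0/12 = 0
  <chi_1*chi_5, chi_3> = (1/12)[1*(2)*conj(1) + 1*(-2)*conj(-1) + 2*(1)*conj(-1) + 2*(-1)*conj(1) + 3*(0)*conj(1) + 3*(0)*conj(-1)]
      = (1/12)[(2) + (2) + (-2) + (-2) + (0) + (0)] = 0/12 = 0
  <chi_1*chi_5, chi_4> = (1/12)[1*(2)*conj(1) + 1*(-2)*conj(-1) + 2*(1)*conj(-1) + 2*(-1)*conj(1) + 3*(0)*conj(-1) + 3*(0)*conj(1)]
      = (1/12)[(2) + (2) + (-2) + (-2) + (0) + (0)] = 0/12 = 0
  <chi_1*chi_5, chi_5> = (1/12)[1*(2)*conj(2) + 1*(-2)*conj(-2) + 2*(1)*conj(1) + 2*(-1)*conj(-1) + 3*(0)*conj(0) + 3*(0)*conj(0)]
      = (1/12)[(4) + (4) + (2) + (2) + (0) + (0)] = 12/12 = 1
  <chi_1*chi_5, chi_6> = (1/12)[1*(2)*conj(2) + 1*(-2)*conj(2) + 2*(1)*conj(-1) + 2*(-1)*conj(-1) + 3*(0)*conj(0) + 3*(0)*conj(0)]
      = (1/12)[(4) + (-4) + (-2) + (2) + (0) + (0)] = 0/12 = 0
Hence the multiplicities are chi_5: 1. Dimension check: dim(chi_1)*dim(chi_5) = 1*2 = 2 and sum (mult * dim) = 1*2 = 2.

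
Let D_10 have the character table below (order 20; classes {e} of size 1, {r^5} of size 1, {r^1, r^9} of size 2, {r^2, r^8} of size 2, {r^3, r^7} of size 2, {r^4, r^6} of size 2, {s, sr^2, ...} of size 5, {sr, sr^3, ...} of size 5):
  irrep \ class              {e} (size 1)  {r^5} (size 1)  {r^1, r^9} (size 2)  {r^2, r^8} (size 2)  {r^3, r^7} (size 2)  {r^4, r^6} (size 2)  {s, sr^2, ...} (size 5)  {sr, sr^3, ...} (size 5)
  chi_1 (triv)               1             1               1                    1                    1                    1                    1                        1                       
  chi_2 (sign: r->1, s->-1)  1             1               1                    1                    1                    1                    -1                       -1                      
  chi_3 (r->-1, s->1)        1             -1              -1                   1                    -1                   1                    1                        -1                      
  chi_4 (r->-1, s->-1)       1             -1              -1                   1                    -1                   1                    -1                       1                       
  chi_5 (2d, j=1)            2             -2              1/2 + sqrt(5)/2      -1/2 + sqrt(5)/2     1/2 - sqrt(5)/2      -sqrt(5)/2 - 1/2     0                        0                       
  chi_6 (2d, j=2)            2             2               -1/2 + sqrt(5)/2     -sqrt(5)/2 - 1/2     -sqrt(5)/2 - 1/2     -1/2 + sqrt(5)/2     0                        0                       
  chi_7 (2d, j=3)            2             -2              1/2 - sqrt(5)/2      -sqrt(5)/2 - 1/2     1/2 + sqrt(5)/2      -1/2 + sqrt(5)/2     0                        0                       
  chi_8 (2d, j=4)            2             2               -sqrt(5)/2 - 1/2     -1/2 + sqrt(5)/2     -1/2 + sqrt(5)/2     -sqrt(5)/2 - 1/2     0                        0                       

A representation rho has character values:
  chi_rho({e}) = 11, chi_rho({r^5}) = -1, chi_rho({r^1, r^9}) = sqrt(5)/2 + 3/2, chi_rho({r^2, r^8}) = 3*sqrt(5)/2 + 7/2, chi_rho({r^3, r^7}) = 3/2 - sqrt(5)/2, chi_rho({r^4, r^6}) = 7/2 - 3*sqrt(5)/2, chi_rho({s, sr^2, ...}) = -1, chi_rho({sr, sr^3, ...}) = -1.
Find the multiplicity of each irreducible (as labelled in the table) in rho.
Multiplicities: chi_1: 1, chi_2: 2, chi_3: 1, chi_4: 1, chi_5: 2, chi_6: 0, chi_7: 0, chi_8: 1.

Solution. Use <chi_rho, chi> = (1/|G|) sum_C |C| * chi_rho(C) * conj(chi(C)) with |G| = 20 for each irreducible chi in the table:
  <chi_rho, chi_1> = (1/20)[1*(11)*conj(1) + 1*(-1)*conj(1) + 2*(sqrt(5)/2 + 3/2)*conj(1) + 2*(3*sqrt(5)/2 + 7/2)*conj(1) + 2*(3/2 - sqrt(5)/2)*conj(1) + 2*(7/2 - 3*sqrt(5)/2)*conj(1) + 5*(-1)*conj(1) + 5*(-1)*conj(1)]
      = (1/20)[(11) + (-1) + (sqrt(5) + 3) + (3*sqrt(5) + 7) + (3 - sqrt(5)) + (7 - 3*sqrt(5)) + (-5) + (-5)] = 20/20 = 1
  <chi_rho, chi_2> = (1/20)[1*(11)*conj(1) + 1*(-1)*conj(1) + 2*(sqrt(5)/2 + 3/2)*conj(1) + 2*(3*sqrt(5)/2 + 7/2)*conj(1) + 2*(3/2 - sqrt(5)/2)*conj(1) + 2*(7/2 - 3*sqrt(5)/2)*conj(1) + 5*(-1)*conj(-1) + 5*(-1)*conj(-1)]
      = (1/20)[(11) + (-1) + (sqrt(5) + 3) + (3*sqrt(5) + 7) + (3 - sqrt(5)) + (7 - 3*sqrt(5)) + (5) + (5)] = 40/20 = 2
  <chi_rho, chi_3> = (1/20)[1*(11)*conj(1) + 1*(-1)*conj(-1) + 2*(sqrt(5)/2 + 3/2)*conj(-1) + 2*(3*sqrt(5)/2 + 7/2)*conj(1) + 2*(3/2 - sqrt(5)/2)*conj(-1) + 2*(7/2 - 3*sqrt(5)/2)*conj(1) + 5*(-1)*conj(1) + 5*(-1)*conj(-1)]
      = (1/20)[(11) + (1) + (-3 - sqrt(5)) + (3*sqrt(5) + 7) + (-3 + sqrt(5)) + (7 - 3*sqrt(5)) + (-5) + (5)] = 20/20 = 1
  <chi_rho, chi_4> = (1/20)[1*(11)*conj(1) + 1*(-1)*conj(-1) + 2*(sqrt(5)/2 + 3/2)*conj(-1) + 2*(3*sqrt(5)/2 + 7/2)*conj(1) + 2*(3/2 - sqrt(5)/2)*conj(-1) + 2*(7/2 - 3*sqrt(5)/2)*conj(1) + 5*(-1)*conj(-1) + 5*(-1)*conj(1)]
      = (1/20)[(11) + (1) + (-3 - sqrt(5)) + (3*sqrt(5) + 7) + (-3 + sqrt(5)) + (7 - 3*sqrt(5)) + (5) + (-5)] = 20/20 = 1
  <chi_rho, chi_5> = (1/20)[1*(11)*conj(2) + 1*(-1)*conj(-2) + 2*(sqrt(5)/2 + 3/2)*conj(1/2 + sqrt(5)/2) + 2*(3*sqrt(5)/2 + 7/2)*conj(-1/2 + sqrt(5)/2) + 2*(3/2 - sqrt(5)/2)*conj(1/2 - sqrt(5)/2) + 2*(7/2 - 3*sqrt(5)/2)*conj(-sqrt(5)/2 - 1/2) + 5*(-1)*conj(0) + 5*(-1)*conj(0)]
      = (1/20)[(22) + (2) + (4 + 2*sqrt(5)) + (4 + 2*sqrt(5)) + (4 - 2*sqrt(5)) + (4 - 2*sqrt(5)) + (0) + (0)] = 40/20 = 2
  <chi_rho, chi_6> = (1/20)[1*(11)*conj(2) + 1*(-1)*conj(2) + 2*(sqrt(5)/2 + 3/2)*conj(-1/2 + sqrt(5)/2) + 2*(3*sqrt(5)/2 + 7/2)*conj(-sqrt(5)/2 - 1/2) + 2*(3/2 - sqrt(5)/2)*conj(-sqrt(5)/2 - 1/2) + 2*(7/2 - 3*sqrt(5)/2)*conj(-1/2 + sqrt(5)/2) + 5*(-1)*conj(0) + 5*(-1)*conj(0)]
      = (1/20)[(22) + (-2) + (1 + sqrt(5)) + (-5*sqrt(5) - 11) + (1 - sqrt(5)) + (-11 + 5*sqrt(5)) + (0) + (0)] = 0/20 = 0
  <chi_rho, chi_7> = (1/20)[1*(11)*conj(2) + 1*(-1)*conj(-2) + 2*(sqrt(5)/2 + 3/2)*conj(1/2 - sqrt(5)/2) + 2*(3*sqrt(5)/2 + 7/2)*conj(-sqrt(5)/2 - 1/2) + 2*(3/2 - sqrt(5)/2)*conj(1/2 + sqrt(5)/2) + 2*(7/2 - 3*sqrt(5)/2)*conj(-1/2 + sqrt(5)/2) + 5*(-1)*conj(0) + 5*(-1)*conj(0)]
      = (1/20)[(22) + (2) + (-sqrt(5) - 1) + (-5*sqrt(5) - 11) + (-1 + sqrt(5)) + (-11 + 5*sqrt(5)) + (0) + (0)] = 0/20 = 0
  <chi_rho, chi_8> = (1/20)[1*(11)*conj(2) + 1*(-1)*conj(2) + 2*(sqrt(5)/2 + 3/2)*conj(-sqrt(5)/2 - 1/2) + 2*(3*sqrt(5)/2 + 7/2)*conj(-1/2 + sqrt(5)/2) + 2*(3/2 - sqrt(5)/2)*conj(-1/2 + sqrt(5)/2) + 2*(7/2 - 3*sqrt(5)/2)*conj(-sqrt(5)/2 - 1/2) + 5*(-1)*conj(0) + 5*(-1)*conj(0)]
      = (1/20)[(22) + (-2) + (-2*sqrt(5) - 4) + (4 + 2*sqrt(5)) + (-4 + 2*sqrt(5)) + (4 - 2*sqrt(5)) + (0) + (0)] = 20/20 = 1
Dimension check: dim(rho) = sum (mult * dim) = 1*1 + 2*1 + 1*1 + 1*1 + 2*2 + 0*2 + 0*2 + 1*2 = 11 = chi_rho(e) = 11.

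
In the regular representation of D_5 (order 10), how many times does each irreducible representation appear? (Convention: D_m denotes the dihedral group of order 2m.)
Each irreducible V_i of dimension d_i appears with multiplicity d_i, i.e. rho_reg = (direct sum over all irreducibles V_i) d_i V_i. The irreducible dimensions for D_5 are 1, 1, 2, 2: 2 irreducibles of dimension 1, each with multiplicity 1; 2 irreducibles of dimension 2, each with multiplicity 2. Total dimension 2*1*1 + 2*2*2 = 10 = |G|.

Details: General theorem: in the regular representation of a finite group G, each irreducible appears with multiplicity equal to its dimension. Check: dim(rho_reg) = sum d_i^2 = 1 + 1 + 4 + 4 = 10 = |G|.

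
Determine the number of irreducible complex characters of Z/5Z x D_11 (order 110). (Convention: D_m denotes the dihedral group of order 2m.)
35

Argument: The number of irreducible complex representations of a finite group equals its number of conjugacy classes. For a direct product, #classes(G x H) = #classes(G) * #classes(H). Z/5Z has 5 classes (abelian), D_11 has 7 classes, so 5 * 7 = 35, so Z/5Z x D_11 (order 110) has exactly 35 irreducible complex representations.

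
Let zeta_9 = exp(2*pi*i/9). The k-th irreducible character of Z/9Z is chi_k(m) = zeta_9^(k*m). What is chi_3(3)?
chi_3(3) = zeta_9^9 = 1

Argument: chi_3(3) = zeta_9^(3*3) = zeta_9^9. Since zeta_9^9 = 1, this equals zeta_9^0 = exp(2*pi*i*0/9) = 1.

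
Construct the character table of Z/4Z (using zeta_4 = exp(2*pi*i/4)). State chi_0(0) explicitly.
Character table of Z/4Z (irreps indexed chi_0,...,chi_3 with chi_k(m) = zeta_4^(k*m), zeta_4 = exp(2*pi*i/4)):
  irrep \ class  {0} (size 1)  {1} (size 1)  {2} (size 1)  {3} (size 1)
  chi_0          1             1             1             1           
  chi_1          1             I             -1            -I          
  chi_2          1             -1            1             -1          
  chi_3          1             -I            -1            I           

Spot check: chi_0(0) = zeta_4^(0*0) = zeta_4^0 = 1.

Why: Z/4Z is abelian, so all 4 irreducible complex representations are 1-dimensional. They are given by chi_k(m) = zeta_4^(k*m) for k = 0,...,3. Row orthogonality: sum_m chi_k(m) conj(chi_l(m)) = 4 * [k = l].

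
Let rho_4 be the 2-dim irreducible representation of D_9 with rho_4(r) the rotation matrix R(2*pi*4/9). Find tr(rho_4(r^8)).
chi_{rho_4}(r^8) = 2*cos(2*pi*4*8/9) = -2*cos(pi/9)

Solution. rho_4(r^8) is rotation by angle 2*pi*4*8/9, whose trace is 2*cos(2*pi*4*8/9) = -2*cos(pi/9).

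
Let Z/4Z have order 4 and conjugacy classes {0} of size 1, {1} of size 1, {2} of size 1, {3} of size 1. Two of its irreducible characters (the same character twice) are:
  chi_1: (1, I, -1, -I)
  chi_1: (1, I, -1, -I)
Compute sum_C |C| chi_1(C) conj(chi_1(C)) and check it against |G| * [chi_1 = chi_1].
Sum = 4 = |G| = 4; so <chi_1, chi_1> = 1 (norm-1 confirms irreducibility).

Reasoning: Compute term by term over conjugacy classes (|C| * chi_1(C) * conj(chi_1(C))):
  1*(1)*conj(1) + 1*(I)*conj(I) + 1*(-1)*conj(-1) + 1*(-I)*conj(-I)
  = (1) + (1) + (1) + (1)
  = 4.
(Exp terms are combined using exp(i*s)*conj(exp(i*t)) = exp(i*(s-t)), and sums of them are collapsed using the identity that for every m > 1 the m distinct m-th roots of unity sum to 0, e.g. 1 + exp(2*I*pi/3) + exp(-2*I*pi/3) = 0.)
Dividing by |G| = 4 gives 4/4 = 1, matching the row-orthogonality relation <chi_1, chi_1> = [chi_1 = chi_1].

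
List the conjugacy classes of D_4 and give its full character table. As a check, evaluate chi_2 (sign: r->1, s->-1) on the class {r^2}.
Conjugacy classes: {e} of size 1, {r^2} of size 1, {r^1, r^3} of size 2, {s, sr^2, ...} of size 2, {sr, sr^3, ...} of size 2.
Character table:
  irrep \ class              {e} (size 1)  {r^2} (size 1)  {r^1, r^3} (size 2)  {s, sr^2, ...} (size 2)  {sr, sr^3, ...} (size 2)
  chi_1 (triv)               1             1               1                    1                        1                       
  chi_2 (sign: r->1, s->-1)  1             1               1                    -1                       -1                      
  chi_3 (r->-1, s->1)        1             1               -1                   1                        -1                      
  chi_4 (r->-1, s->-1)       1             1               -1                   -1                       1                       
  chi_5 (2d, j=1)            2             -2              0                    0                        0                       

Spot check: chi_2 (sign: r->1, s->-1) on {r^2} = 1.

Why: D_4 has order 2*4 = 8 with 5 conjugacy classes, hence 5 irreducibles. Sum of squared dims 1 + 1 + 1 + 1 + 4 = 8 = |G|. Linear characters come from the abelianisation; the 2-dimensional irreps have character r^k -> 2*cos(2*pi*j*k/4), reflections -> 0.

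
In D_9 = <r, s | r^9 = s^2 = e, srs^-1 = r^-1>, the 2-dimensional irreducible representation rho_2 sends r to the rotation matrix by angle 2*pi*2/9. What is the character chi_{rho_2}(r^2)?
chi_{rho_2}(r^2) = 2*cos(2*pi*2*2/9) = -2*cos(pi/9)

Explanation: rho_2(r^2) is rotation by angle 2*pi*2*2/9, whose trace is 2*cos(2*pi*2*2/9) = -2*cos(pi/9).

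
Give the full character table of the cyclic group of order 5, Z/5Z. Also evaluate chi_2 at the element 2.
Character table of Z/5Z (irreps indexed chi_0,...,chi_4 with chi_k(m) = zeta_5^(k*m), zeta_5 = exp(2*pi*i/5)):
  irrep \ class  {0} (size 1)  {1} (size 1)    {2} (size 1)    {3} (size 1)    {4} (size 1)  
  chi_0          1             1               1               1               1             
  chi_1          1             exp(2*I*pi/5)   exp(4*I*pi/5)   exp(-4*I*pi/5)  exp(-2*I*pi/5)
  chi_2          1             exp(4*I*pi/5)   exp(-2*I*pi/5)  exp(2*I*pi/5)   exp(-4*I*pi/5)
  chi_3          1             exp(-4*I*pi/5)  exp(2*I*pi/5)   exp(-2*I*pi/5)  exp(4*I*pi/5) 
  chi_4          1             exp(-2*I*pi/5)  exp(-4*I*pi/5)  exp(4*I*pi/5)   exp(2*I*pi/5) 

Spot check: chi_2(2) = zeta_5^(2*2) = zeta_5^4 = exp(-2*I*pi/5).

Details: Z/5Z is abelian, so all 5 irreducible complex representations are 1-dimensional. They are given by chi_k(m) = zeta_5^(k*m) for k = 0,...,4. Row orthogonality: sum_m chi_k(m) conj(chi_l(m)) = 5 * [k = l].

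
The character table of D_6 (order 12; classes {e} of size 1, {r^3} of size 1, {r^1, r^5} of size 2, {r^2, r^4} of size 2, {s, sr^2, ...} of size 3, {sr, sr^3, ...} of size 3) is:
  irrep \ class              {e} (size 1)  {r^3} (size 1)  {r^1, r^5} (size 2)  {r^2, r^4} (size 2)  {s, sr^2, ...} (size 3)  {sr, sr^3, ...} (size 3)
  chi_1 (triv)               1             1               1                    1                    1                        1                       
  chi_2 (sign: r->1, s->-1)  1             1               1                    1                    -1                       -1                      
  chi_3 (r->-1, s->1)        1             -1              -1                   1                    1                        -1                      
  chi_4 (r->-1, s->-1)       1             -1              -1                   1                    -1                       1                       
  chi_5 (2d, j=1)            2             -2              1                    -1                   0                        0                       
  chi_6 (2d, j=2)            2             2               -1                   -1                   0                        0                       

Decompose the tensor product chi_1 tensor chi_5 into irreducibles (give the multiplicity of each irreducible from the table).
chi_1 tensor chi_5 = chi_5 (all other irreducibles have multiplicity 0).

Details: The character of a tensor product is the pointwise product (chi_1 * chi_5)(C) = chi_1(C) * chi_5(C):
  {e}: (1)*(2), {r^3}: (1)*(-2), {r^1, r^5}: (1)*(1), {r^2, r^4}: (1)*(-1), {s, sr^2, ...}: (1)*(0), {sr, sr^3, ...}: (1)*(0)
so (chi_1 * chi_5) takes values
  {e} -> 2, {r^3} -> -2, {r^1, r^5} -> 1, {r^2, r^4} -> -1, {s, sr^2, ...} -> 0, {sr, sr^3, ...} -> 0.
Now take the inner product of this character with each irreducible chi from the table, <chi_1*chi_5, chi> = (1/12) sum_C |C| (chi_1*chi_5)(C) conj(chi(C)):
  <chi_1*chi_5, chi_1> = (1/12)[1*(2)*conj(1) + 1*(-2)*conj(1) + 2*(1)*conj(1) + 2*(-1)*conj(1) + 3*(0)*conj(1) + 3*(0)*conj(1)]
      = (1/12)[(2) + (-2) + (2) + (-2) + (0) + (0)] = 0/12 = 0
  <chi_1*chi_5, chi_2> = (1/12)[1*(2)*conj(1) + 1*(-2)*conj(1) + 2*(1)*conj(1) + 2*(-1)*conj(1) + 3*(0)*conj(-1) + 3*(0)*conj(-1)]
      = (1/12)[(2) + (-2) + (2) + (-2) + (0) + (0)] = 0/12 = 0
  <chi_1*chi_5, chi_3> = (1/12)[1*(2)*conj(1) + 1*(-2)*conj(-1) + 2*(1)*conj(-1) + 2*(-1)*conj(1) + 3*(0)*conj(1) + 3*(0)*conj(-1)]
      = (1/12)[(2) + (2) + (-2) + (-2) + (0) + (0)] = 0/12 = 0
  <chi_1*chi_5, chi_4> = (1/12)[1*(2)*conj(1) + 1*(-2)*conj(-1) + 2*(1)*conj(-1) + 2*(-1)*conj(1) + 3*(0)*conj(-1) + 3*(0)*conj(1)]
      = (1/12)[(2) + (2) + (-2) + (-2) + (0) + (0)] = 0/12 = 0
  <chi_1*chi_5, chi_5> = (1/12)[1*(2)*conj(2) + 1*(-2)*conj(-2) + 2*(1)*conj(1) + 2*(-1)*conj(-1) + 3*(0)*conj(0) + 3*(0)*conj(0)]
      = (1/12)[(4) + (4) + (2) + (2) + (0) + (0)] = 12/12 = 1
  <chi_1*chi_5, chi_6> = (1/12)[1*(2)*conj(2) + 1*(-2)*conj(2) + 2*(1)*conj(-1) + 2*(-1)*conj(-1) + 3*(0)*conj(0) + 3*(0)*conj(0)]
      = (1/12)[(4) + (-4) + (-2) + (2) + (0) + (0)] = 0/12 = 0
Hence the multiplicities are chi_5: 1. Dimension check: dim(chi_1)*dim(chi_5) = 1*2 = 2 and sum (mult * dim) = 1*2 = 2.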